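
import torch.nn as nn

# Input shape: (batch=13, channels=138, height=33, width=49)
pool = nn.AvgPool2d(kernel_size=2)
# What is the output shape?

Input shape: (13, 138, 33, 49)
Output shape: (13, 138, 16, 24)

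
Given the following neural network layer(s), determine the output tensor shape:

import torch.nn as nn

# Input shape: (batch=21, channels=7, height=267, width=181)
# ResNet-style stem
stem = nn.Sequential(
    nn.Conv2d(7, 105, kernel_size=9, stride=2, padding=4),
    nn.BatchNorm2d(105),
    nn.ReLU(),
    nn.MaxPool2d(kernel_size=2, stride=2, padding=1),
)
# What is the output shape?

Input shape: (21, 7, 267, 181)
  -> after Conv2d 9x9 stride=2: (21, 105, 134, 91)
Output shape: (21, 105, 68, 46)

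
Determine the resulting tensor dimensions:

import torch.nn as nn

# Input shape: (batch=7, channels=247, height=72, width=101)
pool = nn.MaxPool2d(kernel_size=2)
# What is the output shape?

Input shape: (7, 247, 72, 101)
Output shape: (7, 247, 36, 50)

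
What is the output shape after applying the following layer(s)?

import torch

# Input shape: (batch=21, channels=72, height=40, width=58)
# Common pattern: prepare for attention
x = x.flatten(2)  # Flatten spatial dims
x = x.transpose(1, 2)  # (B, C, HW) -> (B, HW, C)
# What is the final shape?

Input shape: (21, 72, 40, 58)
  -> after flatten(2): (21, 72, 2320)
Output shape: (21, 2320, 72)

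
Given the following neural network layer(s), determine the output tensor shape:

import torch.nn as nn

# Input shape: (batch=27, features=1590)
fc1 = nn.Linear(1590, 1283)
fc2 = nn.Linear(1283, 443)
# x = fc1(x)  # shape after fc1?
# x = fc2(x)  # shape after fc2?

Input shape: (27, 1590)
  -> after fc1: (27, 1283)
Output shape: (27, 443)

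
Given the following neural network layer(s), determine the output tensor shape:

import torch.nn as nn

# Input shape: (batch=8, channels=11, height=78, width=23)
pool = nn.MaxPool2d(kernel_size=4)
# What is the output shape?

Input shape: (8, 11, 78, 23)
Output shape: (8, 11, 19, 5)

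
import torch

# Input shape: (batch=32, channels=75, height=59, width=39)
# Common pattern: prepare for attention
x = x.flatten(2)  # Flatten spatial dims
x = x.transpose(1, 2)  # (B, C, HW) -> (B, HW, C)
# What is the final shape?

Input shape: (32, 75, 59, 39)
  -> after flatten(2): (32, 75, 2301)
Output shape: (32, 2301, 75)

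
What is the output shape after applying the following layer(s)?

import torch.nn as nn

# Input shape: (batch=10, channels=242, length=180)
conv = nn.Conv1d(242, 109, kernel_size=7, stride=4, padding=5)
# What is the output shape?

Input shape: (10, 242, 180)
Output shape: (10, 109, 46)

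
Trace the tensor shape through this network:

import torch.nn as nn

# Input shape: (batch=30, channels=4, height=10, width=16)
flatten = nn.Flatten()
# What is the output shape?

Input shape: (30, 4, 10, 16)
Output shape: (30, 640)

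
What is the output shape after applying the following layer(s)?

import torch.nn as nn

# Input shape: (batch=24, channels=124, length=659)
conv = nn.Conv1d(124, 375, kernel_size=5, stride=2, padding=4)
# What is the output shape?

Input shape: (24, 124, 659)
Output shape: (24, 375, 332)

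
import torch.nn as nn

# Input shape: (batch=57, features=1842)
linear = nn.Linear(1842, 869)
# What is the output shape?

Input shape: (57, 1842)
Output shape: (57, 869)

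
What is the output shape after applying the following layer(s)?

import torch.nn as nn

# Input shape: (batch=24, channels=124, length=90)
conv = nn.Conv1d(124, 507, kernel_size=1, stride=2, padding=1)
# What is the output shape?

Input shape: (24, 124, 90)
Output shape: (24, 507, 46)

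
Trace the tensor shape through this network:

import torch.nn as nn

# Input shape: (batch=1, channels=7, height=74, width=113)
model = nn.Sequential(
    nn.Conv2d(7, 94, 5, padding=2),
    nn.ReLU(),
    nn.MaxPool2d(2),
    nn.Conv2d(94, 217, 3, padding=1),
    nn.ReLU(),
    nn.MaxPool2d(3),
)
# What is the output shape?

Input shape: (1, 7, 74, 113)
  -> after first Conv2d: (1, 94, 74, 113)
  -> after first MaxPool2d: (1, 94, 37, 56)
  -> after second Conv2d: (1, 217, 37, 56)
Output shape: (1, 217, 12, 18)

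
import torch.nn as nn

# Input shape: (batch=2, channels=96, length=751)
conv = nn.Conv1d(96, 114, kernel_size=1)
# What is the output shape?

Input shape: (2, 96, 751)
Output shape: (2, 114, 751)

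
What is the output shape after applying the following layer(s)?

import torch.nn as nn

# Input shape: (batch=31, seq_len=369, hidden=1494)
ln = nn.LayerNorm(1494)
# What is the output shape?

Input shape: (31, 369, 1494)
Output shape: (31, 369, 1494)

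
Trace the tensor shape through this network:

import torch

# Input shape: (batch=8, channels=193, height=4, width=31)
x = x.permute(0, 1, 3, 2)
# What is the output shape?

Input shape: (8, 193, 4, 31)
Output shape: (8, 193, 31, 4)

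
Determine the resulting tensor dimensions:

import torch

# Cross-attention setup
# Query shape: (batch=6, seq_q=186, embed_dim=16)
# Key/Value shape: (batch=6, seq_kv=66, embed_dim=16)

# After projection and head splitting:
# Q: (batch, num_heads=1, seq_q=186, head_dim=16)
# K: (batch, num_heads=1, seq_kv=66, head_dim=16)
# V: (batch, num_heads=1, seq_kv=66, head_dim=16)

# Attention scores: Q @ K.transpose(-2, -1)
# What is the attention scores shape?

Input shape: (6, 186, 16)
Output shape: (6, 1, 186, 66)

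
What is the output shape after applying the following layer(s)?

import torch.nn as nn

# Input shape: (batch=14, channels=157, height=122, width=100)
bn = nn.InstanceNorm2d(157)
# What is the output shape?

Input shape: (14, 157, 122, 100)
Output shape: (14, 157, 122, 100)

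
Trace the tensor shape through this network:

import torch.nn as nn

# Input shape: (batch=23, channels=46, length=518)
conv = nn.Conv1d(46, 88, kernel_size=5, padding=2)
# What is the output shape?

Input shape: (23, 46, 518)
Output shape: (23, 88, 518)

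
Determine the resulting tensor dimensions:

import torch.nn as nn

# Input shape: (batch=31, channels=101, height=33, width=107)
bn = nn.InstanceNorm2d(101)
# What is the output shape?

Input shape: (31, 101, 33, 107)
Output shape: (31, 101, 33, 107)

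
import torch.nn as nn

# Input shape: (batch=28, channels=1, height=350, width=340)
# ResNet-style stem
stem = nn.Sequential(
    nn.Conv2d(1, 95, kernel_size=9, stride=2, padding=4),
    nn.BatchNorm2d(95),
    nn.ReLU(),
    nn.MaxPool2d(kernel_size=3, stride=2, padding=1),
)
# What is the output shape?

Input shape: (28, 1, 350, 340)
  -> after Conv2d 9x9 stride=2: (28, 95, 175, 170)
Output shape: (28, 95, 88, 85)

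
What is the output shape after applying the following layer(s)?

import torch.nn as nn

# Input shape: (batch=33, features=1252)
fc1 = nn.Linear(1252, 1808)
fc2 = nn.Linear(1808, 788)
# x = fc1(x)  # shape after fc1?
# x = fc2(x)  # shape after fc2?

Input shape: (33, 1252)
  -> after fc1: (33, 1808)
Output shape: (33, 788)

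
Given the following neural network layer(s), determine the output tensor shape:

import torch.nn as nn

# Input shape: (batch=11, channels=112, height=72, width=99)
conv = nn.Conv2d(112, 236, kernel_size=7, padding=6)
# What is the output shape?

Input shape: (11, 112, 72, 99)
Output shape: (11, 236, 78, 105)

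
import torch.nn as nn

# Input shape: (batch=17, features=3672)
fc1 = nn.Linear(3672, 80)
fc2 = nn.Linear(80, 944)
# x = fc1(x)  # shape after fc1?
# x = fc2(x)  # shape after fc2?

Input shape: (17, 3672)
  -> after fc1: (17, 80)
Output shape: (17, 944)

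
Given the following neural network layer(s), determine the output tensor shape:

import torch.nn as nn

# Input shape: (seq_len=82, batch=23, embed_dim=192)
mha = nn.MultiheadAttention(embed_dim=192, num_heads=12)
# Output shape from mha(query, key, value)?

Input shape: (82, 23, 192)
Output shape: (82, 23, 192)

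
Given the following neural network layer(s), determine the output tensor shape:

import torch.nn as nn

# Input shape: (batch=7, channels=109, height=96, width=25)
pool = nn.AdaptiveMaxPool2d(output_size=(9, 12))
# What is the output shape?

Input shape: (7, 109, 96, 25)
Output shape: (7, 109, 9, 12)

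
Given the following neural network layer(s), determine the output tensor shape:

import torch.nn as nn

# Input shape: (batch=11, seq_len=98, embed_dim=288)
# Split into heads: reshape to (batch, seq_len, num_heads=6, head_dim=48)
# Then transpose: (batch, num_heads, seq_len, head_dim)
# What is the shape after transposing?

Input shape: (11, 98, 288)
  -> after reshape: (11, 98, 6, 48)
Output shape: (11, 6, 98, 48)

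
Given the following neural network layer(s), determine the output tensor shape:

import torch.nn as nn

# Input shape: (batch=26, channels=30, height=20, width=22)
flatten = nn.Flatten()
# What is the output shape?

Input shape: (26, 30, 20, 22)
Output shape: (26, 13200)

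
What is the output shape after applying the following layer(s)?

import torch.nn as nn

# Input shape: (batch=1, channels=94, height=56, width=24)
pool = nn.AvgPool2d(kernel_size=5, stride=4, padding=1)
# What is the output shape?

Input shape: (1, 94, 56, 24)
Output shape: (1, 94, 14, 6)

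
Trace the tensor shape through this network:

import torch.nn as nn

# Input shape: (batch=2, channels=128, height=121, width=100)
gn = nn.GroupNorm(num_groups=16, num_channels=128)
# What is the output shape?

Input shape: (2, 128, 121, 100)
Output shape: (2, 128, 121, 100)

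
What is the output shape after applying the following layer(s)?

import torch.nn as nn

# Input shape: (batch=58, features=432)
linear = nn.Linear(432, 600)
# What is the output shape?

Input shape: (58, 432)
Output shape: (58, 600)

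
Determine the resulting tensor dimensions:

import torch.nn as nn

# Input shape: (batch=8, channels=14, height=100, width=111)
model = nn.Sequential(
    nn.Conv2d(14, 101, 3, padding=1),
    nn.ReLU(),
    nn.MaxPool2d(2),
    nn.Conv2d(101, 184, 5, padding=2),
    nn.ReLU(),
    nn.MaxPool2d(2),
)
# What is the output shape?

Input shape: (8, 14, 100, 111)
  -> after first Conv2d: (8, 101, 100, 111)
  -> after first MaxPool2d: (8, 101, 50, 55)
  -> after second Conv2d: (8, 184, 50, 55)
Output shape: (8, 184, 25, 27)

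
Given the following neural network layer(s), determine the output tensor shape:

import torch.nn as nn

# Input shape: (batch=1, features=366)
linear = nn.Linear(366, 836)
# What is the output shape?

Input shape: (1, 366)
Output shape: (1, 836)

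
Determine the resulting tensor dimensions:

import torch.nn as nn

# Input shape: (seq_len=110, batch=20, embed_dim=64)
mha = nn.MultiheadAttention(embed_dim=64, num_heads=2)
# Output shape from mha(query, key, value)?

Input shape: (110, 20, 64)
Output shape: (110, 20, 64)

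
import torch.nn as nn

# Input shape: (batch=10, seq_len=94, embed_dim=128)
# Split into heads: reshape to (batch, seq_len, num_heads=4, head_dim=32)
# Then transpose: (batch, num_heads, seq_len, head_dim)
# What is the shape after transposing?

Input shape: (10, 94, 128)
  -> after reshape: (10, 94, 4, 32)
Output shape: (10, 4, 94, 32)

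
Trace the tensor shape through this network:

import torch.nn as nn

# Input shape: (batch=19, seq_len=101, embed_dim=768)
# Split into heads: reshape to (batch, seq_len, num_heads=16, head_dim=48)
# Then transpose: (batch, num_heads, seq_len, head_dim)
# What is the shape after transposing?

Input shape: (19, 101, 768)
  -> after reshape: (19, 101, 16, 48)
Output shape: (19, 16, 101, 48)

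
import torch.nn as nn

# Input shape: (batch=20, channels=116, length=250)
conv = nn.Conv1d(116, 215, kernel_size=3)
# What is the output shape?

Input shape: (20, 116, 250)
Output shape: (20, 215, 248)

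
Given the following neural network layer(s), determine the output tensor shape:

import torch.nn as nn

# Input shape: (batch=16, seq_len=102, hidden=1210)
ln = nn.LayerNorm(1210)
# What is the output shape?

Input shape: (16, 102, 1210)
Output shape: (16, 102, 1210)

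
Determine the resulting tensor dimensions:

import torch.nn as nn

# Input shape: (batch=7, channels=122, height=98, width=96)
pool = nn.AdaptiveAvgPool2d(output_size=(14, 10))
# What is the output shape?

Input shape: (7, 122, 98, 96)
Output shape: (7, 122, 14, 10)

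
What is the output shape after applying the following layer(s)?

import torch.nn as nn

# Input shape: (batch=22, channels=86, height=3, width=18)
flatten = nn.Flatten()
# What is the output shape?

Input shape: (22, 86, 3, 18)
Output shape: (22, 4644)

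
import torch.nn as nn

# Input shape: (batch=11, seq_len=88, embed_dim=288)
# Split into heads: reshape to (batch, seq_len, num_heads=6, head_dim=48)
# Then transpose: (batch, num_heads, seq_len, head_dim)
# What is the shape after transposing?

Input shape: (11, 88, 288)
  -> after reshape: (11, 88, 6, 48)
Output shape: (11, 6, 88, 48)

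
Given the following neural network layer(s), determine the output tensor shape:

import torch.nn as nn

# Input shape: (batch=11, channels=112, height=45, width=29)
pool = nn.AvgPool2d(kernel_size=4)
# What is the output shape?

Input shape: (11, 112, 45, 29)
Output shape: (11, 112, 11, 7)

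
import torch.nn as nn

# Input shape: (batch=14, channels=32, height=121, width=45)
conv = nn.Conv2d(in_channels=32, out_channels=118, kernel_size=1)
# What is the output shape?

Input shape: (14, 32, 121, 45)
Output shape: (14, 118, 121, 45)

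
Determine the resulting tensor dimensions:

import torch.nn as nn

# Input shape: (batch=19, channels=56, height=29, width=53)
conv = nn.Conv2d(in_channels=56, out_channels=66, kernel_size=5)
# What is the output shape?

Input shape: (19, 56, 29, 53)
Output shape: (19, 66, 25, 49)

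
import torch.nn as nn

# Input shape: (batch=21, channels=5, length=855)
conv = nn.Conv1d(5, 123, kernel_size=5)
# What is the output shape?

Input shape: (21, 5, 855)
Output shape: (21, 123, 851)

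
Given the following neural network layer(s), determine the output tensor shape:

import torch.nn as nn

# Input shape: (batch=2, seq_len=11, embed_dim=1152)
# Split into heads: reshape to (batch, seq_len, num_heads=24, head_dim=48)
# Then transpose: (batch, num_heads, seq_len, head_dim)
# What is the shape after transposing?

Input shape: (2, 11, 1152)
  -> after reshape: (2, 11, 24, 48)
Output shape: (2, 24, 11, 48)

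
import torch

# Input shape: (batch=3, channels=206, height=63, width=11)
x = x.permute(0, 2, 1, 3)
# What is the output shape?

Input shape: (3, 206, 63, 11)
Output shape: (3, 63, 206, 11)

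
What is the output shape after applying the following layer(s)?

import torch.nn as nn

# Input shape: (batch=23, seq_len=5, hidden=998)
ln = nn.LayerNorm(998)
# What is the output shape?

Input shape: (23, 5, 998)
Output shape: (23, 5, 998)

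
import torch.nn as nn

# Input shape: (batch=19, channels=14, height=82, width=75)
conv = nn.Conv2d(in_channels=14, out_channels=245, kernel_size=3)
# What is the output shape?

Input shape: (19, 14, 82, 75)
Output shape: (19, 245, 80, 73)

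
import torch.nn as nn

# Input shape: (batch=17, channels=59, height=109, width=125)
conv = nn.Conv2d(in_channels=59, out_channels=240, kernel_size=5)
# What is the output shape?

Input shape: (17, 59, 109, 125)
Output shape: (17, 240, 105, 121)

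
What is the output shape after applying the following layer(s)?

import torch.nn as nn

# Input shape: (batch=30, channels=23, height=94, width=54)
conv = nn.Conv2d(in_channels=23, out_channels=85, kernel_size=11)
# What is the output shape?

Input shape: (30, 23, 94, 54)
Output shape: (30, 85, 84, 44)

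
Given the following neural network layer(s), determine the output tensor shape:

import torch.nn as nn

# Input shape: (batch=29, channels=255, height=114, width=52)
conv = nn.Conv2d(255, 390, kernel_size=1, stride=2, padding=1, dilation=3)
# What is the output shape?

Input shape: (29, 255, 114, 52)
Output shape: (29, 390, 58, 27)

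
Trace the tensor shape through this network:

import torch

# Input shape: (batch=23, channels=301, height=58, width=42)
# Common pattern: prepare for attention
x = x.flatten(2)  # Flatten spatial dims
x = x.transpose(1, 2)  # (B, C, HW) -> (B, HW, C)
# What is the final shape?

Input shape: (23, 301, 58, 42)
  -> after flatten(2): (23, 301, 2436)
Output shape: (23, 2436, 301)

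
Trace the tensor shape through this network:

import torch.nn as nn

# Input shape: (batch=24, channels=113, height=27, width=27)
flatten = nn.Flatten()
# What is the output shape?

Input shape: (24, 113, 27, 27)
Output shape: (24, 82377)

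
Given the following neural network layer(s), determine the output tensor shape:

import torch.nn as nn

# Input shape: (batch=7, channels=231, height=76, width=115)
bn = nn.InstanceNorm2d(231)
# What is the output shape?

Input shape: (7, 231, 76, 115)
Output shape: (7, 231, 76, 115)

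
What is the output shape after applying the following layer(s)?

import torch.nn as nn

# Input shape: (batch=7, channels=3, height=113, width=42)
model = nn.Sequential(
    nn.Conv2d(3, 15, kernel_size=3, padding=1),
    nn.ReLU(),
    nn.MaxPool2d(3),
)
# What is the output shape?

Input shape: (7, 3, 113, 42)
  -> after Conv2d: (7, 15, 113, 42)
  -> after ReLU: (7, 15, 113, 42)
Output shape: (7, 15, 37, 14)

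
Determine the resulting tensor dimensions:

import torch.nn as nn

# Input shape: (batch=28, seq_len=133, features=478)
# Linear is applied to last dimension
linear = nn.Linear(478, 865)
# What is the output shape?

Input shape: (28, 133, 478)
Output shape: (28, 133, 865)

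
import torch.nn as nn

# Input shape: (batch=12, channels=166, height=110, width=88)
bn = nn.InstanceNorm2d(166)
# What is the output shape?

Input shape: (12, 166, 110, 88)
Output shape: (12, 166, 110, 88)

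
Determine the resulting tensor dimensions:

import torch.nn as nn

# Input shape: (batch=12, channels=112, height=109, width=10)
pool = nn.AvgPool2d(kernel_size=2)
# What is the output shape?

Input shape: (12, 112, 109, 10)
Output shape: (12, 112, 54, 5)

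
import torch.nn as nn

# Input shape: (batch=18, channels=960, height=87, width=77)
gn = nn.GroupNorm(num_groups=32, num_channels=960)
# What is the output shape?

Input shape: (18, 960, 87, 77)
Output shape: (18, 960, 87, 77)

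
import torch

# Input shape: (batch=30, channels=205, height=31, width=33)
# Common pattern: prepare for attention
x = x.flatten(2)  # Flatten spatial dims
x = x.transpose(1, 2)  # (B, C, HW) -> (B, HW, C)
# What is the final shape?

Input shape: (30, 205, 31, 33)
  -> after flatten(2): (30, 205, 1023)
Output shape: (30, 1023, 205)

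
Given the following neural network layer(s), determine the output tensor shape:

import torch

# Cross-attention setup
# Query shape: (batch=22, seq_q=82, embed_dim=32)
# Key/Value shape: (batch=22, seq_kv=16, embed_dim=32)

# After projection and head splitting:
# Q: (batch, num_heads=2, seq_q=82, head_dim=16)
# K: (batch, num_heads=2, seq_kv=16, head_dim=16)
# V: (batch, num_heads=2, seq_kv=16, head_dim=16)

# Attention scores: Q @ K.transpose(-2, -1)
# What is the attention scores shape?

Input shape: (22, 82, 32)
Output shape: (22, 2, 82, 16)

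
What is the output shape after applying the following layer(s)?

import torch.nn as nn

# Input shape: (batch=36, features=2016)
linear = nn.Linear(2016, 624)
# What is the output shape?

Input shape: (36, 2016)
Output shape: (36, 624)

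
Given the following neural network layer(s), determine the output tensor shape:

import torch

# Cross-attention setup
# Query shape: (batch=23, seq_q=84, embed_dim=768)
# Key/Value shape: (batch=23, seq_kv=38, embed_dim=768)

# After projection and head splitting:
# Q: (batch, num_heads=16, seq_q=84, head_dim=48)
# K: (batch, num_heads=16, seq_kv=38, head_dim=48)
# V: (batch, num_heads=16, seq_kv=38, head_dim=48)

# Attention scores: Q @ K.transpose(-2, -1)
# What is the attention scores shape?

Input shape: (23, 84, 768)
Output shape: (23, 16, 84, 38)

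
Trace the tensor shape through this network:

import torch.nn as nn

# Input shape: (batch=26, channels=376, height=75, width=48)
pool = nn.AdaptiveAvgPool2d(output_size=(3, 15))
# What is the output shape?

Input shape: (26, 376, 75, 48)
Output shape: (26, 376, 3, 15)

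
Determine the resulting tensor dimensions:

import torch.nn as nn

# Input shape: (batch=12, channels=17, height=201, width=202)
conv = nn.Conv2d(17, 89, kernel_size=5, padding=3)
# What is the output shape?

Input shape: (12, 17, 201, 202)
Output shape: (12, 89, 203, 204)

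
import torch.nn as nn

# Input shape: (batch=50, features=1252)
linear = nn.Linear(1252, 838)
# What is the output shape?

Input shape: (50, 1252)
Output shape: (50, 838)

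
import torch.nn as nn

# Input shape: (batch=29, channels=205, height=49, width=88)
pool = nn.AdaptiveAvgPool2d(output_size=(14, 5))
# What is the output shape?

Input shape: (29, 205, 49, 88)
Output shape: (29, 205, 14, 5)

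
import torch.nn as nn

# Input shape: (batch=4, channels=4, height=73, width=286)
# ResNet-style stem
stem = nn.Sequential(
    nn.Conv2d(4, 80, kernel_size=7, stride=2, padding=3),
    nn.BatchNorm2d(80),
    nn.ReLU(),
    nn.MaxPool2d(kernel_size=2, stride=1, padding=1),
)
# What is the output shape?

Input shape: (4, 4, 73, 286)
  -> after Conv2d 7x7 stride=2: (4, 80, 37, 143)
Output shape: (4, 80, 38, 144)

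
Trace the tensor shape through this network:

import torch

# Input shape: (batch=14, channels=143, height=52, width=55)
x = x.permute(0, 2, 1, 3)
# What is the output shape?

Input shape: (14, 143, 52, 55)
Output shape: (14, 52, 143, 55)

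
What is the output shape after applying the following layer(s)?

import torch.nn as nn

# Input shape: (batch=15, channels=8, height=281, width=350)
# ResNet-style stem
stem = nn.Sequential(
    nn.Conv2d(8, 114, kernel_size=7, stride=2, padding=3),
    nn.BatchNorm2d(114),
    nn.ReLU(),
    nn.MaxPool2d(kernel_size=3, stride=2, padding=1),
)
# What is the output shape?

Input shape: (15, 8, 281, 350)
  -> after Conv2d 7x7 stride=2: (15, 114, 141, 175)
Output shape: (15, 114, 71, 88)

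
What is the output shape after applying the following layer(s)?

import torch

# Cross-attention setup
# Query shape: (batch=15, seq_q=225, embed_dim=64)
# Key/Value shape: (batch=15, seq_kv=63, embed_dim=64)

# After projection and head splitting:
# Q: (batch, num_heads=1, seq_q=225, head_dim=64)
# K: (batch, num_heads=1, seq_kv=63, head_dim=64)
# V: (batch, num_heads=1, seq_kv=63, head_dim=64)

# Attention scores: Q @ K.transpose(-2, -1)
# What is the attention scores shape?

Input shape: (15, 225, 64)
Output shape: (15, 1, 225, 63)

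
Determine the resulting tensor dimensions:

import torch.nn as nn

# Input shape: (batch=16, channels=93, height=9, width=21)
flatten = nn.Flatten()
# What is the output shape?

Input shape: (16, 93, 9, 21)
Output shape: (16, 17577)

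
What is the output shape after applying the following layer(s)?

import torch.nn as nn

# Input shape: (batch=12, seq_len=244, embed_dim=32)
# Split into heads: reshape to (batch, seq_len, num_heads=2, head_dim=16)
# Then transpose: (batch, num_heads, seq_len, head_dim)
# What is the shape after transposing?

Input shape: (12, 244, 32)
  -> after reshape: (12, 244, 2, 16)
Output shape: (12, 2, 244, 16)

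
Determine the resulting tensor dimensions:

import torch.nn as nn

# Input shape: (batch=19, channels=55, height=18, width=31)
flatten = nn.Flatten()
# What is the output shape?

Input shape: (19, 55, 18, 31)
Output shape: (19, 30690)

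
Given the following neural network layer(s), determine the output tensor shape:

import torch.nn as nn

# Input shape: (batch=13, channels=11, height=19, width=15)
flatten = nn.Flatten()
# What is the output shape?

Input shape: (13, 11, 19, 15)
Output shape: (13, 3135)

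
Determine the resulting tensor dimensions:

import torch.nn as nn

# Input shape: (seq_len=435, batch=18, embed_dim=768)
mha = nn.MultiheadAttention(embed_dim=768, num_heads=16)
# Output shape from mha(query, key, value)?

Input shape: (435, 18, 768)
Output shape: (435, 18, 768)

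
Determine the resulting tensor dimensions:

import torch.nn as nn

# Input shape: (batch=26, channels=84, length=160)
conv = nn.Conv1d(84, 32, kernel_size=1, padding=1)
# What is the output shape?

Input shape: (26, 84, 160)
Output shape: (26, 32, 162)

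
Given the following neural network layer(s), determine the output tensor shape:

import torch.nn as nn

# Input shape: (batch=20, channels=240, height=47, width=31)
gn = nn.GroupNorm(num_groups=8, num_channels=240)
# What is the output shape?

Input shape: (20, 240, 47, 31)
Output shape: (20, 240, 47, 31)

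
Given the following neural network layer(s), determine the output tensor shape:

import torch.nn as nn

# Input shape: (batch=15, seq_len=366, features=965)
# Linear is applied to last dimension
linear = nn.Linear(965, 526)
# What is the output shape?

Input shape: (15, 366, 965)
Output shape: (15, 366, 526)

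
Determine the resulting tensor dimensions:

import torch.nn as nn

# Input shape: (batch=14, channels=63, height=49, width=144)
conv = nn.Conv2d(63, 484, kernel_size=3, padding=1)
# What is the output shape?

Input shape: (14, 63, 49, 144)
Output shape: (14, 484, 49, 144)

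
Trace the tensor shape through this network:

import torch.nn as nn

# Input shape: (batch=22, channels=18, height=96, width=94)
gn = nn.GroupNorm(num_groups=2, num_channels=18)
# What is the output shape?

Input shape: (22, 18, 96, 94)
Output shape: (22, 18, 96, 94)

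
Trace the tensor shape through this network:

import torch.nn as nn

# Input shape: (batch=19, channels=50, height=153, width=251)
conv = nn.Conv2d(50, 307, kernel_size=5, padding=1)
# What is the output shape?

Input shape: (19, 50, 153, 251)
Output shape: (19, 307, 151, 249)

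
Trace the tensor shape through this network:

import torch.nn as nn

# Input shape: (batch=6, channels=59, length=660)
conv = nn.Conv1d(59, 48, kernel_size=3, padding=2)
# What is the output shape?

Input shape: (6, 59, 660)
Output shape: (6, 48, 662)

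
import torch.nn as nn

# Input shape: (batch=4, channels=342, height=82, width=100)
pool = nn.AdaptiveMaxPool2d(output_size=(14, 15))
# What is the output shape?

Input shape: (4, 342, 82, 100)
Output shape: (4, 342, 14, 15)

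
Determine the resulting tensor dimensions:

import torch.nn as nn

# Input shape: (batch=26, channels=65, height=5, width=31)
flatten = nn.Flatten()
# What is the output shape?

Input shape: (26, 65, 5, 31)
Output shape: (26, 10075)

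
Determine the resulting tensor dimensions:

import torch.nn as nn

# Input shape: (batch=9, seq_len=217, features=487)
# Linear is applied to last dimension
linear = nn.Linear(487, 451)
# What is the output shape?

Input shape: (9, 217, 487)
Output shape: (9, 217, 451)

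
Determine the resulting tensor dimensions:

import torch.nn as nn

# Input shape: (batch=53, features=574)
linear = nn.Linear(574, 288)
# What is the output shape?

Input shape: (53, 574)
Output shape: (53, 288)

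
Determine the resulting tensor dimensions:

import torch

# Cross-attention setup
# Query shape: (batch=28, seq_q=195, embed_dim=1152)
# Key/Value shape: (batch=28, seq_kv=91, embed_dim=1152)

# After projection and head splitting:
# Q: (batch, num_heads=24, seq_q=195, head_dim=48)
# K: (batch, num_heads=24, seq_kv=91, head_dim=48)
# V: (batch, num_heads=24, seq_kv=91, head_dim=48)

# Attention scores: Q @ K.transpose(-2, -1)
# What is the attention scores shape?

Input shape: (28, 195, 1152)
Output shape: (28, 24, 195, 91)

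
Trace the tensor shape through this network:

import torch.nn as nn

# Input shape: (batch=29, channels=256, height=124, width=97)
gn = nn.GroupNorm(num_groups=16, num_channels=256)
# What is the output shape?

Input shape: (29, 256, 124, 97)
Output shape: (29, 256, 124, 97)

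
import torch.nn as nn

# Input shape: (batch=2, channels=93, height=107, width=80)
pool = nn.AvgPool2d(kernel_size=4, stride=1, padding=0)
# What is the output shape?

Input shape: (2, 93, 107, 80)
Output shape: (2, 93, 104, 77)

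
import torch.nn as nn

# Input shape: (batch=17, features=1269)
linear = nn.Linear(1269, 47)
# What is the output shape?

Input shape: (17, 1269)
Output shape: (17, 47)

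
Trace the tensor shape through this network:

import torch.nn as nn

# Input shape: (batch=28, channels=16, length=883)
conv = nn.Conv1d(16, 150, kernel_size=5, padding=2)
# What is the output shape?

Input shape: (28, 16, 883)
Output shape: (28, 150, 883)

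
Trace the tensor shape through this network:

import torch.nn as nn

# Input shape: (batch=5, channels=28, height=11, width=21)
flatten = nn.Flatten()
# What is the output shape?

Input shape: (5, 28, 11, 21)
Output shape: (5, 6468)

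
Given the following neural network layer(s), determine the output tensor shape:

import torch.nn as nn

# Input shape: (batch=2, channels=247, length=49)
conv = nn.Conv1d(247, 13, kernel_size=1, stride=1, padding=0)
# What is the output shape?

Input shape: (2, 247, 49)
Output shape: (2, 13, 49)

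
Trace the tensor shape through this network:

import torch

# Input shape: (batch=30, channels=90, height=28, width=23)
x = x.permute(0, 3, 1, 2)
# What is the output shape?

Input shape: (30, 90, 28, 23)
Output shape: (30, 23, 90, 28)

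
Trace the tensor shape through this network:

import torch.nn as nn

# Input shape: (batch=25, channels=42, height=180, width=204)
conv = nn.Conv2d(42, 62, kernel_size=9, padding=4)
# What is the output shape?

Input shape: (25, 42, 180, 204)
Output shape: (25, 62, 180, 204)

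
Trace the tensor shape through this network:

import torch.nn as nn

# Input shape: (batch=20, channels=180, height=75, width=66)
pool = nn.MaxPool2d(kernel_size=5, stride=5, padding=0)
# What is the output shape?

Input shape: (20, 180, 75, 66)
Output shape: (20, 180, 15, 13)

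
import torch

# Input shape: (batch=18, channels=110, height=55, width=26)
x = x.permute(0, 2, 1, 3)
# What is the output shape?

Input shape: (18, 110, 55, 26)
Output shape: (18, 55, 110, 26)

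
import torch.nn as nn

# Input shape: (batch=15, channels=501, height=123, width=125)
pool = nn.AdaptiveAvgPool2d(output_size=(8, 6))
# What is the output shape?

Input shape: (15, 501, 123, 125)
Output shape: (15, 501, 8, 6)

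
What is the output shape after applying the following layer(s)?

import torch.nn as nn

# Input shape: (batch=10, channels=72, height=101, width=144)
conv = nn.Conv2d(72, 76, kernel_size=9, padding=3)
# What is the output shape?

Input shape: (10, 72, 101, 144)
Output shape: (10, 76, 99, 142)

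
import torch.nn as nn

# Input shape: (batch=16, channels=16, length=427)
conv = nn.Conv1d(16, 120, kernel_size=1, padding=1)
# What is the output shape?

Input shape: (16, 16, 427)
Output shape: (16, 120, 429)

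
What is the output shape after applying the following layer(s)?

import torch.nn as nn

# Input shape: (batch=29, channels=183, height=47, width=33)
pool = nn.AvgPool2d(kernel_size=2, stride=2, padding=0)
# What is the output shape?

Input shape: (29, 183, 47, 33)
Output shape: (29, 183, 23, 16)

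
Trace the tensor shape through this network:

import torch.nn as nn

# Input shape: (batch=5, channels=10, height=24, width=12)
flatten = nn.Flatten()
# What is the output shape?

Input shape: (5, 10, 24, 12)
Output shape: (5, 2880)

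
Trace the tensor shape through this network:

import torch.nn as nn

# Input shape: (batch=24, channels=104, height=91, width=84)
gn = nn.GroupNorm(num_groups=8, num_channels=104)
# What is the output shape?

Input shape: (24, 104, 91, 84)
Output shape: (24, 104, 91, 84)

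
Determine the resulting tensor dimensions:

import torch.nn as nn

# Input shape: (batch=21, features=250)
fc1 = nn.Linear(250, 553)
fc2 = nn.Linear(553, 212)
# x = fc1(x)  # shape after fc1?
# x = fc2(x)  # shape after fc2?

Input shape: (21, 250)
  -> after fc1: (21, 553)
Output shape: (21, 212)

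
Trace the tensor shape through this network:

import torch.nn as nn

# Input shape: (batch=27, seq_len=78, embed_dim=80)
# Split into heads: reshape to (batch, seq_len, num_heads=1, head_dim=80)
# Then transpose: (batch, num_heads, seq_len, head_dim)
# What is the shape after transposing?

Input shape: (27, 78, 80)
  -> after reshape: (27, 78, 1, 80)
Output shape: (27, 1, 78, 80)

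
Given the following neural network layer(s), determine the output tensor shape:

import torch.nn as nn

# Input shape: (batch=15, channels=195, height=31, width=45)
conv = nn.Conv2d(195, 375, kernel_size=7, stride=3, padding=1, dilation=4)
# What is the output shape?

Input shape: (15, 195, 31, 45)
Output shape: (15, 375, 3, 8)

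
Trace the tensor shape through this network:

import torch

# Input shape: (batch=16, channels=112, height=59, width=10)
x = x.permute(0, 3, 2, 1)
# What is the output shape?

Input shape: (16, 112, 59, 10)
Output shape: (16, 10, 59, 112)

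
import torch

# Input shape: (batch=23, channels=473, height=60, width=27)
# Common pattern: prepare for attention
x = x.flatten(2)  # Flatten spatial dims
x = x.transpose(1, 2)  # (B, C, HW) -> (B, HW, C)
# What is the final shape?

Input shape: (23, 473, 60, 27)
  -> after flatten(2): (23, 473, 1620)
Output shape: (23, 1620, 473)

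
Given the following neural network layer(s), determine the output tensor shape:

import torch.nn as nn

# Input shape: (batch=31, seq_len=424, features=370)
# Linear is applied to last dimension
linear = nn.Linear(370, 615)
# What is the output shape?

Input shape: (31, 424, 370)
Output shape: (31, 424, 615)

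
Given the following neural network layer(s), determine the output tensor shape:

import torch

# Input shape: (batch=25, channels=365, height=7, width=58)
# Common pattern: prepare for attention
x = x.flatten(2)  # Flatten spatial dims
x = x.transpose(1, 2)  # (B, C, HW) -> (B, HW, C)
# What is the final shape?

Input shape: (25, 365, 7, 58)
  -> after flatten(2): (25, 365, 406)
Output shape: (25, 406, 365)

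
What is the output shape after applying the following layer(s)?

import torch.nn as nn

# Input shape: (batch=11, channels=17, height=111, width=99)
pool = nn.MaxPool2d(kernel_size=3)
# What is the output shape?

Input shape: (11, 17, 111, 99)
Output shape: (11, 17, 37, 33)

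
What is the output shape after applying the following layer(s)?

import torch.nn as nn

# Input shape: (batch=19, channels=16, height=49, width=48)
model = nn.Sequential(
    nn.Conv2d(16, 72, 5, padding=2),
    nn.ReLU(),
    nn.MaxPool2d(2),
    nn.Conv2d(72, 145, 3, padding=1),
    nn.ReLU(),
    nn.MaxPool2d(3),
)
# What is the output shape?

Input shape: (19, 16, 49, 48)
  -> after first Conv2d: (19, 72, 49, 48)
  -> after first MaxPool2d: (19, 72, 24, 24)
  -> after second Conv2d: (19, 145, 24, 24)
Output shape: (19, 145, 8, 8)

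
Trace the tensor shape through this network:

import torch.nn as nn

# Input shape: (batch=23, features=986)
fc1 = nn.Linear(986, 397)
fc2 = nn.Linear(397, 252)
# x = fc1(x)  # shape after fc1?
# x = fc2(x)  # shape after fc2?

Input shape: (23, 986)
  -> after fc1: (23, 397)
Output shape: (23, 252)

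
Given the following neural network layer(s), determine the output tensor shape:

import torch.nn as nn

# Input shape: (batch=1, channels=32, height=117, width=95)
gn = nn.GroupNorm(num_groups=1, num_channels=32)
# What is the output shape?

Input shape: (1, 32, 117, 95)
Output shape: (1, 32, 117, 95)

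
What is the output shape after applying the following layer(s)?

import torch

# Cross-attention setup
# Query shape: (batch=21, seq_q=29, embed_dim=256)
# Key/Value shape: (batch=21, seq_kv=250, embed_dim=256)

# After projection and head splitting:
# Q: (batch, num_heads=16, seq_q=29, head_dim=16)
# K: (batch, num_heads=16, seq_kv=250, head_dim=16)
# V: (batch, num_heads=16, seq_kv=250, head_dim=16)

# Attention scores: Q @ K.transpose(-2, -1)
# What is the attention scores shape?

Input shape: (21, 29, 256)
Output shape: (21, 16, 29, 250)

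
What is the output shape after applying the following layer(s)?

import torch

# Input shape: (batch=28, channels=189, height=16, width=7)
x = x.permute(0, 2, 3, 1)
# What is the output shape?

Input shape: (28, 189, 16, 7)
Output shape: (28, 16, 7, 189)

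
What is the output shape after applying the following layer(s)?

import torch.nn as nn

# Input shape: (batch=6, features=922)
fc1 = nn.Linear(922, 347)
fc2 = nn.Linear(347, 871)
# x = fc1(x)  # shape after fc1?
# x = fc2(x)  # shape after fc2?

Input shape: (6, 922)
  -> after fc1: (6, 347)
Output shape: (6, 871)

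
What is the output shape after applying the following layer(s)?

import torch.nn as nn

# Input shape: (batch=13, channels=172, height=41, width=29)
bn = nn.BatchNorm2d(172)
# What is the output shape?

Input shape: (13, 172, 41, 29)
Output shape: (13, 172, 41, 29)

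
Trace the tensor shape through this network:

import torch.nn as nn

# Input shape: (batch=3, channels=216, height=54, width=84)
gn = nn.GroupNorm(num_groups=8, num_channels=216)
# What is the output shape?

Input shape: (3, 216, 54, 84)
Output shape: (3, 216, 54, 84)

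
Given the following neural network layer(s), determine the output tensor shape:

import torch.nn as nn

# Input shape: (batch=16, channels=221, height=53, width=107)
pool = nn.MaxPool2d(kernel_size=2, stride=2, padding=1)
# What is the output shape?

Input shape: (16, 221, 53, 107)
Output shape: (16, 221, 27, 54)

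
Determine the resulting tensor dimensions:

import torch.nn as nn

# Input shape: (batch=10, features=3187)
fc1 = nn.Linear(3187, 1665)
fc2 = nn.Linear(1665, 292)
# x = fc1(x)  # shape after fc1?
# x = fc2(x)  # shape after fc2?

Input shape: (10, 3187)
  -> after fc1: (10, 1665)
Output shape: (10, 292)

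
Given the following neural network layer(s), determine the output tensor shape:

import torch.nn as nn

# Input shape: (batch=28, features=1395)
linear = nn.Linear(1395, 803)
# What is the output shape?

Input shape: (28, 1395)
Output shape: (28, 803)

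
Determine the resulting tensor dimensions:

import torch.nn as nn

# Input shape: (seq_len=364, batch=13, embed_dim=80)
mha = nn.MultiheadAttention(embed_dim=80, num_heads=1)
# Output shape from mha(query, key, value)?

Input shape: (364, 13, 80)
Output shape: (364, 13, 80)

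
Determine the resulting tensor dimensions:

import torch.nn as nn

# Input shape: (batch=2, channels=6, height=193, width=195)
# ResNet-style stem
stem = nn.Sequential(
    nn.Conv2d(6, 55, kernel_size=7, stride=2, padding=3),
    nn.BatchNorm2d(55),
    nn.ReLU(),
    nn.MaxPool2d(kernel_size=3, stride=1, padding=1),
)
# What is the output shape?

Input shape: (2, 6, 193, 195)
  -> after Conv2d 7x7 stride=2: (2, 55, 97, 98)
Output shape: (2, 55, 97, 98)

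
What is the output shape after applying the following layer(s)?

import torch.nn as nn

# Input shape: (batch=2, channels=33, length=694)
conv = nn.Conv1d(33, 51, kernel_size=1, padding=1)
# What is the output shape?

Input shape: (2, 33, 694)
Output shape: (2, 51, 696)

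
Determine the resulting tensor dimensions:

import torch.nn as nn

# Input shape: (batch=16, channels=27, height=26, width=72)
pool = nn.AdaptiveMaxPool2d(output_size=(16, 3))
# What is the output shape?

Input shape: (16, 27, 26, 72)
Output shape: (16, 27, 16, 3)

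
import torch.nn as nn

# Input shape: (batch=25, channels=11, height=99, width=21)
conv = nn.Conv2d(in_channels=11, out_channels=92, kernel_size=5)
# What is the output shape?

Input shape: (25, 11, 99, 21)
Output shape: (25, 92, 95, 17)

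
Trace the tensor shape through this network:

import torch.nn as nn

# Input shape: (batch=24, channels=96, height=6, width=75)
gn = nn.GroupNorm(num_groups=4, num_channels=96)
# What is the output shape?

Input shape: (24, 96, 6, 75)
Output shape: (24, 96, 6, 75)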